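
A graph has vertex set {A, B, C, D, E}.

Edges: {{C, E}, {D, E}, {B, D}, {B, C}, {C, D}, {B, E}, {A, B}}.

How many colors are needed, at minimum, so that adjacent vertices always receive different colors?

B, C, D, E form a clique, so at least 4 colors are needed.
4 colors suffice: color 1 → {B}; color 2 → {A, E}; color 3 → {D}; color 4 → {C}. Each edge has distinct colors on its endpoints.

4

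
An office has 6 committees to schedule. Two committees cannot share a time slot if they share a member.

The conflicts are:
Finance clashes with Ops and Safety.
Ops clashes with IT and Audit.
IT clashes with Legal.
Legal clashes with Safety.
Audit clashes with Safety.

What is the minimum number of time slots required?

3

The cycle IT-Ops-Finance-Safety-Legal-IT has odd length 5, so it cannot be 2-colored; at least 3 time slots are needed.
A valid assignment using 3 time slots: Finance=2, Ops=1, IT=2, Legal=3, Audit=2, Safety=1. Every pair that conflicts lands in different time slots.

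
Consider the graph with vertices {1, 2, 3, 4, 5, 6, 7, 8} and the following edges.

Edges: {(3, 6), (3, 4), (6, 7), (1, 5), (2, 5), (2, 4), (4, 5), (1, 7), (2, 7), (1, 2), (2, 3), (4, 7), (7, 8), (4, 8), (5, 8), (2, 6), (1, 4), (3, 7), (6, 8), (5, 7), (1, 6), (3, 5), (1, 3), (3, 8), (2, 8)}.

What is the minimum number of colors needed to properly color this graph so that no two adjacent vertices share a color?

6

2, 3, 4, 5, 7, 8 form a clique, so at least 6 colors are needed.
6 colors suffice: color red → {2}; color blue → {3}; color green → {7}; color yellow → {1, 8}; color purple → {5, 6}; color orange → {4}. Every edge joins two different colors.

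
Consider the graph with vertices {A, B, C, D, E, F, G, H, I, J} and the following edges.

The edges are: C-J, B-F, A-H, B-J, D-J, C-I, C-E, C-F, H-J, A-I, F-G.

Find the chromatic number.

3

The cycle H-J-C-I-A-H has odd length 5, so it cannot be 2-colored; at least 3 colors are needed.
3 colors suffice: color 1 → {A, B, C, D, G}; color 2 → {E, F, I, J}; color 3 → {H}. Each edge has distinct colors on its endpoints.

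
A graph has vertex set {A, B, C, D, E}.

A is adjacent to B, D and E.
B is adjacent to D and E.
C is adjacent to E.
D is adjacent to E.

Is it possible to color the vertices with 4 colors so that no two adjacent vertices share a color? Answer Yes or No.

The chromatic number is 4. A, B, D, E are pairwise adjacent (a clique of size 4), so at least 4 colors are needed.
One proper 4-coloring: A=4, B=2, C=2, D=3, E=1.
That is already a proper 4-coloring.

Yes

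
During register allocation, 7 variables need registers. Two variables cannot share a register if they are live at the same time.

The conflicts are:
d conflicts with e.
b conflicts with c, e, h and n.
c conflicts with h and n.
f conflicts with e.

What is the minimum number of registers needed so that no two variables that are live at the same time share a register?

b, c, h pairwise conflict, so at least 3 registers are needed.
A valid assignment using 3 registers: d=1, b=1, c=2, f=1, e=2, h=3, n=3. Every pair that conflicts lands in different registers.

3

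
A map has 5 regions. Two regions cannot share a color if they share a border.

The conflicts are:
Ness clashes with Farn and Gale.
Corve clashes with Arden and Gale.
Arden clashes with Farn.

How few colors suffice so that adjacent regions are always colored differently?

3

The cycle Arden-Farn-Ness-Gale-Corve-Arden has odd length 5, so it cannot be 2-colored; at least 3 colors are needed.
One proper 3-coloring: Ness=1, Corve=2, Arden=1, Farn=2, Gale=3. Each listed conflict is separated.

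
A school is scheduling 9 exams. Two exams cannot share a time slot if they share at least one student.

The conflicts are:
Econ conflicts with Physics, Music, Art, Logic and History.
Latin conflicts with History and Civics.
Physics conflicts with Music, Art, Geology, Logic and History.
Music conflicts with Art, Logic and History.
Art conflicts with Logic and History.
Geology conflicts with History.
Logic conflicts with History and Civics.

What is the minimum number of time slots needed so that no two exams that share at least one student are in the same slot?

Econ, Physics, Music, Art, Logic, History pairwise conflict, so at least 6 time slots are needed.
A valid assignment using 6 time slots: Econ=6, Latin=2, Physics=2, Music=5, Art=4, Geology=3, Logic=3, History=1, Civics=1. Each listed conflict is separated.

6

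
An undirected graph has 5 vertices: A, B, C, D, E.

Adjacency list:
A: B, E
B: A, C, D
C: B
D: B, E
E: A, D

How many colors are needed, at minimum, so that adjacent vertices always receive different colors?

2

B and C are adjacent, so at least 2 colors are needed.
One proper 2-coloring: A=2, B=1, C=2, D=2, E=1. No two adjacent vertices share a color.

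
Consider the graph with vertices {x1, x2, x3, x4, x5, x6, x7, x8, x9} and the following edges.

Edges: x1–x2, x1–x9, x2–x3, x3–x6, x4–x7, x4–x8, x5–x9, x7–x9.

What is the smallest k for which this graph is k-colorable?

2

x2 and x3 are adjacent, so at least 2 colors are needed.
2 colors suffice: x1=2, x2=1, x3=2, x4=1, x5=2, x6=1, x7=2, x8=2, x9=1. Every edge joins two different colors.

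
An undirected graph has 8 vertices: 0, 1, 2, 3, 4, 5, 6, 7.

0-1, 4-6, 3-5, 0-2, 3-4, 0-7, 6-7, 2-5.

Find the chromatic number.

3

The cycle 6-7-0-2-5-3-4-6 has odd length 7, so it cannot be 2-colored; at least 3 colors are needed.
One proper 3-coloring: 0=red, 1=blue, 2=blue, 3=blue, 4=red, 5=red, 6=green, 7=blue. Each edge has distinct colors on its endpoints.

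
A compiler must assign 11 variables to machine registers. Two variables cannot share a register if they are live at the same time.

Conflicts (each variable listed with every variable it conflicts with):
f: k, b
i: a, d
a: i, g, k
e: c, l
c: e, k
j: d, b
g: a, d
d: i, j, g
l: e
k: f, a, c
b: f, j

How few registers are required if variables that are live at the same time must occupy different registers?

The cycle k-a-i-d-j-b-f-k has odd length 7, so it cannot be 2-colored; at least 3 registers are needed.
3 registers suffice: f=2, i=3, a=2, e=1, c=2, j=2, g=3, d=1, l=2, k=1, b=1. Each listed conflict is separated.

3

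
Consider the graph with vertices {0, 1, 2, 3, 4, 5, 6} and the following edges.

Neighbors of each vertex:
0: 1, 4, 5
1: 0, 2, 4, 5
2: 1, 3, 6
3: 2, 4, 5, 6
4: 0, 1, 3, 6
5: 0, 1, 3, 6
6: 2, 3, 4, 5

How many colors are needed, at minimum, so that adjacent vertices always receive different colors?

2, 3, 6 form a triangle, so at least 3 colors are needed.
One proper 3-coloring: 0=c, 1=a, 2=b, 3=a, 4=b, 5=b, 6=c. No two adjacent vertices share a color.

3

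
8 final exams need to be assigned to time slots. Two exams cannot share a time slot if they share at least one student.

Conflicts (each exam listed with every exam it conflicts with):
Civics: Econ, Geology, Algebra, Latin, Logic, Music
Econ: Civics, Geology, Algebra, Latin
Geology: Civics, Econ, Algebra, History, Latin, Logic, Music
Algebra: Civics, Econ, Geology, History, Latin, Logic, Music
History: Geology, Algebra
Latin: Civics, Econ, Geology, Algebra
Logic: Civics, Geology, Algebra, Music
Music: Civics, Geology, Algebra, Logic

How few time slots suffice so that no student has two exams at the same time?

5

Civics, Geology, Algebra, Logic, Music all conflict with each other, so at least 5 time slots are needed.
Using 5 time slots: Civics=3, Econ=5, Geology=2, Algebra=1, History=3, Latin=4, Logic=4, Music=5. Each listed conflict is separated.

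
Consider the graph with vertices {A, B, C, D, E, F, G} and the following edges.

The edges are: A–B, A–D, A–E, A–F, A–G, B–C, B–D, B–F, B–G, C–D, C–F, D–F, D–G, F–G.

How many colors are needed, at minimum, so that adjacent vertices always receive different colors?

5

A, B, D, F, G form a clique, so at least 5 colors are needed.
A valid assignment using 5 colors: A=1, B=3, C=1, D=2, E=2, F=4, G=5. No two adjacent vertices share a color.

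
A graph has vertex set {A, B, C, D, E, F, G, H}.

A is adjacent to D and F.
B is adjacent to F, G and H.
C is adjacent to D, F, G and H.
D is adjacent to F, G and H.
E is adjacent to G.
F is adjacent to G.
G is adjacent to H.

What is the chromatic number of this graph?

4

C, D, F, G are pairwise adjacent (a clique of size 4), so at least 4 colors are needed.
4 colors suffice: color red → {A, G}; color blue → {E, F, H}; color green → {B, D}; color yellow → {C}. No two adjacent vertices share a color.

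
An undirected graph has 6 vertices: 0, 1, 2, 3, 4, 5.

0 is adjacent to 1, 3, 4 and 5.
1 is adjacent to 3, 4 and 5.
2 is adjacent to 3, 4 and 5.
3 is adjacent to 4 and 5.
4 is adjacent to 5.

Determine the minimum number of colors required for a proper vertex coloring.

5

0, 1, 3, 4, 5 are mutually adjacent (a clique of size 5), so at least 5 colors are needed.
A valid assignment using 5 colors: 0=purple, 1=yellow, 2=yellow, 3=green, 4=blue, 5=red. No two adjacent vertices share a color.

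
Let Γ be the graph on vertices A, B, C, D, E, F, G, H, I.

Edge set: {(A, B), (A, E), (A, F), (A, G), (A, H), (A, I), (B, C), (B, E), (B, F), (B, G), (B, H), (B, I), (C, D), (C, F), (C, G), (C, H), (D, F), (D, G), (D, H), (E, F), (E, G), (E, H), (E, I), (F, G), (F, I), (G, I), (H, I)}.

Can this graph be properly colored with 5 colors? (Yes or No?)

A, B, E, F, G, I are pairwise adjacent (a clique of size 6), so at least 6 colors are needed.
So 5 colors are not enough.

No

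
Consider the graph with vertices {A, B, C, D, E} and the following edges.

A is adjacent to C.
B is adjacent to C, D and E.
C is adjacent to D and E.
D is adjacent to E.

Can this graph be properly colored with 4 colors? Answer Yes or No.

The chromatic number is 4. B, C, D, E are pairwise adjacent (a clique of size 4), so at least 4 colors are needed.
A valid assignment using 4 colors: A=2, B=3, C=1, D=2, E=4.
That is already a proper 4-coloring.

Yes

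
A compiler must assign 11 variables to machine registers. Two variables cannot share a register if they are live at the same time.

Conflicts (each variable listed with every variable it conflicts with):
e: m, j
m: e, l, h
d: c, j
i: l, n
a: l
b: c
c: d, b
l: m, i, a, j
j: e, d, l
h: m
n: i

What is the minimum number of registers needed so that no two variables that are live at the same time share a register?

2

d and c conflict, so at least 2 registers are needed.
2 registers suffice: register 1 → {e, d, b, l, h, n}; register 2 → {m, i, a, c, j}. No two conflicting variables share a register.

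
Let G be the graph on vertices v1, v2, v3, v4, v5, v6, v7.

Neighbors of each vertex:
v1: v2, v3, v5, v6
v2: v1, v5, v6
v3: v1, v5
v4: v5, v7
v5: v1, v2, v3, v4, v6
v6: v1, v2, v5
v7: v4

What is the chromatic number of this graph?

4

v1, v2, v5, v6 are pairwise adjacent (a clique of size 4), so at least 4 colors are needed.
A valid assignment using 4 colors: v1=blue, v2=green, v3=green, v4=blue, v5=red, v6=yellow, v7=red. Every edge joins two different colors.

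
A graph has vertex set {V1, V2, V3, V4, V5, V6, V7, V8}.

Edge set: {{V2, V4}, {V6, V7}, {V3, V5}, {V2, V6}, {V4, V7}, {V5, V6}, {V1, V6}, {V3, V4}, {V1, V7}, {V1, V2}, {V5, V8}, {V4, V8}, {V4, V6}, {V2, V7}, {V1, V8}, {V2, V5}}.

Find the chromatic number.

V2, V4, V6, V7 are mutually adjacent (a clique of size 4), so at least 4 colors are needed.
A valid assignment using 4 colors: V1=1, V2=3, V3=2, V4=1, V5=1, V6=2, V7=4, V8=2. Each edge has distinct colors on its endpoints.

4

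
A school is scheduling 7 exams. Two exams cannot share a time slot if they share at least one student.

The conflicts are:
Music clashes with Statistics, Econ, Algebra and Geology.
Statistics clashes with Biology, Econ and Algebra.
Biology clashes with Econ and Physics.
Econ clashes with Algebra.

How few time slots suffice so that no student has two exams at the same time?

Music, Statistics, Econ, Algebra are mutually in conflict, so at least 4 time slots are needed.
Using 4 time slots: Music=3, Statistics=2, Biology=3, Econ=1, Algebra=4, Physics=1, Geology=1. Every pair that conflicts lands in different time slots.

4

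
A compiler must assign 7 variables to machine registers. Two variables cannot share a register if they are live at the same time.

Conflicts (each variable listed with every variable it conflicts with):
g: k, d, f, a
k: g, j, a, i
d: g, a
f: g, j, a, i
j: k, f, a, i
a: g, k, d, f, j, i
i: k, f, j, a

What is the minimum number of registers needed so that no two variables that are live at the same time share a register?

f, j, a, i are mutually in conflict, so at least 4 registers are needed.
4 registers suffice: register 1 → {a}; register 2 → {k, d, f}; register 3 → {g, i}; register 4 → {j}. No two conflicting variables share a register.

4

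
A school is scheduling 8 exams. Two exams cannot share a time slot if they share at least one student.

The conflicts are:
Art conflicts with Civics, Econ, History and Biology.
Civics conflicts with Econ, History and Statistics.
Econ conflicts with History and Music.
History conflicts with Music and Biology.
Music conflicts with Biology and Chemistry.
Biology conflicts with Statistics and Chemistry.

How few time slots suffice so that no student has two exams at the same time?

Art, Civics, Econ, History are mutually in conflict, so at least 4 time slots are needed.
Using 4 time slots: Art=3, Civics=4, Econ=2, History=1, Music=3, Biology=2, Statistics=1, Chemistry=1. No two conflicting exams share a time slot.

4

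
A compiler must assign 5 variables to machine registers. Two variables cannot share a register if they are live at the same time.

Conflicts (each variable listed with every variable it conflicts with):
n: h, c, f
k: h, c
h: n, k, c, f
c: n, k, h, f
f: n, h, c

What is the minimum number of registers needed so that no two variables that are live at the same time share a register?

n, h, c, f are mutually in conflict, so at least 4 registers are needed.
4 registers suffice: register 1 → {c}; register 2 → {h}; register 3 → {n, k}; register 4 → {f}. Every pair that conflicts lands in different registers.

4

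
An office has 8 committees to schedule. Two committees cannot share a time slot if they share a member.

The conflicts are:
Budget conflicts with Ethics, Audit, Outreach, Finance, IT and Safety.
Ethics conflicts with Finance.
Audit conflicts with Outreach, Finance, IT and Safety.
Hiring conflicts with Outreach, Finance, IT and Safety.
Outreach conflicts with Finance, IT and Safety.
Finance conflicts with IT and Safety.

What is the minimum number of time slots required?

5

Budget, Audit, Outreach, Finance, Safety are mutually in conflict, so at least 5 time slots are needed.
5 time slots suffice: time slot 1 → {Finance}; time slot 2 → {Ethics, Outreach}; time slot 3 → {Budget, Hiring}; time slot 4 → {IT, Safety}; time slot 5 → {Audit}. Each listed conflict is separated.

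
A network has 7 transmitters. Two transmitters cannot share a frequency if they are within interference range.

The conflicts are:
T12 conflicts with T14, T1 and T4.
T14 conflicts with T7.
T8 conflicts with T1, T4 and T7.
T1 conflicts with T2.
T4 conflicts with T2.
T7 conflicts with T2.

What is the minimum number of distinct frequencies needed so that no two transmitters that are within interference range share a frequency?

3

The cycle T4-T12-T14-T7-T2-T4 has odd length 5, so it cannot be 2-colored; at least 3 frequencies are needed.
3 frequencies suffice: frequency 1 → {T1, T4, T7}; frequency 2 → {T12, T8, T2}; frequency 3 → {T14}. No two conflicting transmitters share a frequency.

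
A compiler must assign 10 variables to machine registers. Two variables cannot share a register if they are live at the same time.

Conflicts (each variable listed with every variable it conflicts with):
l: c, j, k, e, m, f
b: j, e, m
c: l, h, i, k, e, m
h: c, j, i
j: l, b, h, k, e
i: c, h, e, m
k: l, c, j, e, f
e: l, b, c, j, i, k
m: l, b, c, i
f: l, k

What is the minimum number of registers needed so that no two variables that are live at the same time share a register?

l, j, k, e are mutually in conflict, so at least 4 registers are needed.
A valid assignment using 4 registers: l=2, b=2, c=3, h=1, j=3, i=2, k=4, e=1, m=1, f=1. Every pair that conflicts lands in different registers.

4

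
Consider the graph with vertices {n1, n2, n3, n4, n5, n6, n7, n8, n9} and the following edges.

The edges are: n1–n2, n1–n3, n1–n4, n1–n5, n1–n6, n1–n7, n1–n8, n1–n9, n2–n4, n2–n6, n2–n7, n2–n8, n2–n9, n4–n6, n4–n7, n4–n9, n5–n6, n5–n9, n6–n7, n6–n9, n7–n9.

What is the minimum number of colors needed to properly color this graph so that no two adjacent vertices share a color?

6

n1, n2, n4, n6, n7, n9 form a clique, so at least 6 colors are needed.
One proper 6-coloring: n1=1, n2=4, n3=2, n4=6, n5=4, n6=2, n7=5, n8=2, n9=3. Each edge has distinct colors on its endpoints.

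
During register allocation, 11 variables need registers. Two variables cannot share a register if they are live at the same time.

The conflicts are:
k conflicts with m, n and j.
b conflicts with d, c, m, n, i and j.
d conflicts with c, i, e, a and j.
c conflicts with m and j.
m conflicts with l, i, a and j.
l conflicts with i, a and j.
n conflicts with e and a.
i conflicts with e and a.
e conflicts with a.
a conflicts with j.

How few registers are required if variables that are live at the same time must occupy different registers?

4

d, i, e, a all conflict with each other, so at least 4 registers are needed.
4 registers suffice: register 1 → {k, b, a}; register 2 → {d, m, n}; register 3 → {i, j}; register 4 → {c, l, e}. No two conflicting variables share a register.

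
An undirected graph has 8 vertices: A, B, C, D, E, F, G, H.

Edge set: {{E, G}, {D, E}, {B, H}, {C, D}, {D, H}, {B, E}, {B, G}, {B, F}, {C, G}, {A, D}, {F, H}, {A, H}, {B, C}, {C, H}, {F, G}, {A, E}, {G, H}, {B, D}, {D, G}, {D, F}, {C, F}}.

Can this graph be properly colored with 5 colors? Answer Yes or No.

No

B, C, D, F, G, H are mutually adjacent (a clique of size 6), so at least 6 colors are needed.
So 5 colors are not enough.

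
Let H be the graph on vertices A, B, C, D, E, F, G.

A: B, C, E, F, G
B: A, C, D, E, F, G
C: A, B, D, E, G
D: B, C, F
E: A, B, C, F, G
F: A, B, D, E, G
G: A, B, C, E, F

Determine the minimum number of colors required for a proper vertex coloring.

A, B, E, F, G are mutually adjacent (a clique of size 5), so at least 5 colors are needed.
One proper 5-coloring: A=2, B=1, C=3, D=2, E=5, F=3, G=4. No two adjacent vertices share a color.

5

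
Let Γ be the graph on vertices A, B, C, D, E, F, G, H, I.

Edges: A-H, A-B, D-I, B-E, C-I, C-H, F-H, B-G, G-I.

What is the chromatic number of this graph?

2

F and H are adjacent, so at least 2 colors are needed.
2 colors suffice: color 1 → {B, H, I}; color 2 → {A, C, D, E, F, G}. Each edge has distinct colors on its endpoints.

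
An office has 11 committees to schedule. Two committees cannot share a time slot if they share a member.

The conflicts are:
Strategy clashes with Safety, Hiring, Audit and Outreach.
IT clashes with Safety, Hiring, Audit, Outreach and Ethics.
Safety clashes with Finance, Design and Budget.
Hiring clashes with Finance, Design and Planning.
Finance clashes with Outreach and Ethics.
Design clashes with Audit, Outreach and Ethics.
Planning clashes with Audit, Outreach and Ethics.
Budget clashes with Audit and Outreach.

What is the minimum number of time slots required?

Planning and Audit conflict, so at least 2 time slots are needed.
A valid assignment using 2 time slots: Strategy=2, IT=2, Safety=1, Hiring=1, Finance=2, Design=2, Planning=2, Budget=2, Audit=1, Outreach=1, Ethics=1. Every pair that conflicts lands in different time slots.

2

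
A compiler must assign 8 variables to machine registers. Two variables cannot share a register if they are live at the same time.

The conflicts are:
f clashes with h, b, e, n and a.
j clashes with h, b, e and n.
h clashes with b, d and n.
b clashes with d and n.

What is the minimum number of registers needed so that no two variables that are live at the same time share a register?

f, h, b, n are mutually in conflict, so at least 4 registers are needed.
4 registers suffice: register 1 → {b, e, a}; register 2 → {h}; register 3 → {f, j, d}; register 4 → {n}. No two conflicting variables share a register.

4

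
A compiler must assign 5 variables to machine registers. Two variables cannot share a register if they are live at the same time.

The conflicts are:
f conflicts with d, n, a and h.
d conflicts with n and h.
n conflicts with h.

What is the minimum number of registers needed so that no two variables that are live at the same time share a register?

f, d, n, h pairwise conflict, so at least 4 registers are needed.
Using 4 registers: f=1, d=4, n=2, a=2, h=3. Every pair that conflicts lands in different registers.

4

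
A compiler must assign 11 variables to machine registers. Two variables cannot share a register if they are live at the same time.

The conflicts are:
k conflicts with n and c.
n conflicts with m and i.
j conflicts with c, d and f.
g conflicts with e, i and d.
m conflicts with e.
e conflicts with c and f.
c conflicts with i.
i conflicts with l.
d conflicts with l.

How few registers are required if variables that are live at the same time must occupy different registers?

The cycle c-i-l-d-j-c has odd length 5, so it cannot be 2-colored; at least 3 registers are needed.
Using 3 registers: k=1, n=2, j=1, g=2, m=3, e=1, c=2, i=1, d=3, f=2, l=2. No two conflicting variables share a register.

3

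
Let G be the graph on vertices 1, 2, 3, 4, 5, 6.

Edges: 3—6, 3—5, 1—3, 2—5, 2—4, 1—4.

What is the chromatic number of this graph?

The cycle 5-2-4-1-3-5 has odd length 5, so it cannot be 2-colored; at least 3 colors are needed.
One proper 3-coloring: 1=blue, 2=blue, 3=red, 4=red, 5=green, 6=blue. Every edge joins two different colors.

3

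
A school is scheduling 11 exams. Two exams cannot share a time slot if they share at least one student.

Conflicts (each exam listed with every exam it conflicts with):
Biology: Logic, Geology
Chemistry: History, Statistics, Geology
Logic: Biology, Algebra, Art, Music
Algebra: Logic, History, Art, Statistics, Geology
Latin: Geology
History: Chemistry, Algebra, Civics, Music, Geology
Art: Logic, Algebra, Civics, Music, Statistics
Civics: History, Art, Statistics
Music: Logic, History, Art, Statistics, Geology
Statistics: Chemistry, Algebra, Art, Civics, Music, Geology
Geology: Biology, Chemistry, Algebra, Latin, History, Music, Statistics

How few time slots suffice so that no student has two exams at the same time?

Logic, Art, Music all conflict with each other, so at least 3 time slots are needed.
3 time slots suffice: time slot 1 → {Art, Geology}; time slot 2 → {Logic, Latin, History, Statistics}; time slot 3 → {Biology, Chemistry, Algebra, Civics, Music}. Each listed conflict is separated.

3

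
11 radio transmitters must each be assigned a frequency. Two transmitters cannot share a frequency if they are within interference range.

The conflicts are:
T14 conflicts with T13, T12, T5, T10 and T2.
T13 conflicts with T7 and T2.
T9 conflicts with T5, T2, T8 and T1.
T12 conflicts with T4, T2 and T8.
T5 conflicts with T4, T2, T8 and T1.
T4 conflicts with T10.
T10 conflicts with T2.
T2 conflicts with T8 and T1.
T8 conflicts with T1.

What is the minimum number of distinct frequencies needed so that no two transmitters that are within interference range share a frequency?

5

T9, T5, T2, T8, T1 all conflict with each other, so at least 5 frequencies are needed.
5 frequencies suffice: frequency 1 → {T4, T7, T2}; frequency 2 → {T13, T12, T5, T10}; frequency 3 → {T14, T8}; frequency 4 → {T9}; frequency 5 → {T1}. No two conflicting transmitters share a frequency.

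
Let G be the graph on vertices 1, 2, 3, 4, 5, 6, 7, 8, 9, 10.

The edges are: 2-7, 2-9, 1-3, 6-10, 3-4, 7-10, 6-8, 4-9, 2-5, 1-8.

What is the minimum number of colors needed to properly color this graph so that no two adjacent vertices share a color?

The cycle 8-6-10-7-2-9-4-3-1-8 has odd length 9, so it cannot be 2-colored; at least 3 colors are needed.
3 colors suffice: 1=red, 2=red, 3=blue, 4=red, 5=blue, 6=red, 7=blue, 8=blue, 9=blue, 10=green. Every edge joins two different colors.

3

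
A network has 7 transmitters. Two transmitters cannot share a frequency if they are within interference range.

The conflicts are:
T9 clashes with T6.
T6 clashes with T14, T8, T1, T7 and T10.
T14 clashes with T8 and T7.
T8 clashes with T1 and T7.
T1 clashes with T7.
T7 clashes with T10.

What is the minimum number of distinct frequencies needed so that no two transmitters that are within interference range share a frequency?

4

T6, T8, T1, T7 all conflict with each other, so at least 4 frequencies are needed.
4 frequencies suffice: frequency 1 → {T6}; frequency 2 → {T9, T7}; frequency 3 → {T8, T10}; frequency 4 → {T14, T1}. Every pair that conflicts lands in different frequencies.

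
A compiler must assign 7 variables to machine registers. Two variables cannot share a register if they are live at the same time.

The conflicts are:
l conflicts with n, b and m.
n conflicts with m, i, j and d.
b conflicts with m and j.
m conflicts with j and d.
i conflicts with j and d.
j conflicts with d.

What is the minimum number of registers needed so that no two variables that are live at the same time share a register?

4

n, i, j, d are mutually in conflict, so at least 4 registers are needed.
Using 4 registers: l=1, n=2, b=2, m=3, i=3, j=1, d=4. No two conflicting variables share a register.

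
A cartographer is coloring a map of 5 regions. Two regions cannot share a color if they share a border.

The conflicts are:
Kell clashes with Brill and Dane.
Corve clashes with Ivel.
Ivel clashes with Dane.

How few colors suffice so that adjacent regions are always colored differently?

2

Corve and Ivel conflict, so at least 2 colors are needed.
2 colors suffice: Kell=1, Corve=2, Ivel=1, Brill=2, Dane=2. Every pair that conflicts lands in different colors.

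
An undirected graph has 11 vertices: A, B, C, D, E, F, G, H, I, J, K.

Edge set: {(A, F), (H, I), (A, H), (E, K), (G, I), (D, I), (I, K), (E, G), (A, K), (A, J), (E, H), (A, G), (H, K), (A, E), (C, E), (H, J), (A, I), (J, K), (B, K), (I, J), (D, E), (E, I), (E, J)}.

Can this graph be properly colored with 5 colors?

A, E, H, I, J, K are mutually adjacent (a clique of size 6), so at least 6 colors are needed.
So 5 colors are not enough.

No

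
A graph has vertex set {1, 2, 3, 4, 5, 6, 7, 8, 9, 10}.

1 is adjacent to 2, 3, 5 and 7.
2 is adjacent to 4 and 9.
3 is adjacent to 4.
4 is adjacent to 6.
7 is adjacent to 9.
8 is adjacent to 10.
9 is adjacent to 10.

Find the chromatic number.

1 and 3 are adjacent, so at least 2 colors are needed.
2 colors suffice: color red → {1, 4, 8, 9}; color blue → {2, 3, 5, 6, 7, 10}. Every edge joins two different colors.

2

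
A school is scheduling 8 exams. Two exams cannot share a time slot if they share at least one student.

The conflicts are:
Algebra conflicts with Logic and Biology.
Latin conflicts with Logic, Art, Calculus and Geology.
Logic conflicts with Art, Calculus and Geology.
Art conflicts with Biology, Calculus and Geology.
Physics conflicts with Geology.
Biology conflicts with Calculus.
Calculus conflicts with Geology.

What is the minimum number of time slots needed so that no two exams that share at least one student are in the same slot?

5

Latin, Logic, Art, Calculus, Geology pairwise conflict, so at least 5 time slots are needed.
5 time slots suffice: time slot 1 → {Logic, Physics, Biology}; time slot 2 → {Algebra, Geology}; time slot 3 → {Calculus}; time slot 4 → {Art}; time slot 5 → {Latin}. No two conflicting exams share a time slot.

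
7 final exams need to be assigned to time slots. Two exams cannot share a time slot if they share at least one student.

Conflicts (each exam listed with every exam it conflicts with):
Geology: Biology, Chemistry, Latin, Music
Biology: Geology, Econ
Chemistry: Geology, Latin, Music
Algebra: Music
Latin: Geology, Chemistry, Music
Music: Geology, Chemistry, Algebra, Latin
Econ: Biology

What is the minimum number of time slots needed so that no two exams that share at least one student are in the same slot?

4

Geology, Chemistry, Latin, Music pairwise conflict, so at least 4 time slots are needed.
4 time slots suffice: time slot 1 → {Biology, Music}; time slot 2 → {Geology, Algebra, Econ}; time slot 3 → {Latin}; time slot 4 → {Chemistry}. Every pair that conflicts lands in different time slots.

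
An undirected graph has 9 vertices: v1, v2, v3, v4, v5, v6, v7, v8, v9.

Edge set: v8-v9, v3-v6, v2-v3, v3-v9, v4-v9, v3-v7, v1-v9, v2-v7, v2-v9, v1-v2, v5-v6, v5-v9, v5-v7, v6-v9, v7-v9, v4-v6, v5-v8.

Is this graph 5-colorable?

Yes

The chromatic number is 4. v2, v3, v7, v9 form a clique, so at least 4 colors are needed.
A valid assignment using 4 colors: v1=green, v2=blue, v3=green, v4=green, v5=green, v6=blue, v7=yellow, v8=blue, v9=red.
Since 5 ≥ 4, a proper 5-coloring certainly exists.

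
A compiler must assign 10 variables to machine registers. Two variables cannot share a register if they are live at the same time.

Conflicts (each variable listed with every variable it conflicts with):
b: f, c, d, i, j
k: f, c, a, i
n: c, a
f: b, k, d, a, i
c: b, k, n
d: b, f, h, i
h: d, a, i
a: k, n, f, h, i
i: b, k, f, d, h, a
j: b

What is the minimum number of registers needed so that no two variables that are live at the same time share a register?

4

k, f, a, i are mutually in conflict, so at least 4 registers are needed.
4 registers suffice: b=2, k=4, n=3, f=3, c=1, d=4, h=3, a=2, i=1, j=1. Each listed conflict is separated.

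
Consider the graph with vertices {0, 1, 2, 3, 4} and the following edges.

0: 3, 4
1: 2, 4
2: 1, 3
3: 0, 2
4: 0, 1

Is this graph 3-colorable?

The chromatic number is 3. The cycle 0-3-2-1-4-0 has odd length 5, so it cannot be 2-colored; at least 3 colors are needed.
3 colors suffice: color a → {2, 4}; color b → {1, 3}; color c → {0}.
That is already a proper 3-coloring.

Yes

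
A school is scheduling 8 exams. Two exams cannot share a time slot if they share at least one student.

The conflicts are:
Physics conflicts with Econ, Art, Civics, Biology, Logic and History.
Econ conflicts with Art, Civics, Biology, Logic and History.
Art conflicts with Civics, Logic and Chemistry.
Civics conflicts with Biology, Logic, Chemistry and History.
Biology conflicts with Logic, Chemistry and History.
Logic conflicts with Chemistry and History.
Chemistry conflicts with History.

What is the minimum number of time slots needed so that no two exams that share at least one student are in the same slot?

6

Physics, Econ, Civics, Biology, Logic, History pairwise conflict, so at least 6 time slots are needed.
6 time slots suffice: time slot 1 → {Logic}; time slot 2 → {Civics}; time slot 3 → {Art, Biology}; time slot 4 → {Physics, Chemistry}; time slot 5 → {Econ}; time slot 6 → {History}. Each listed conflict is separated.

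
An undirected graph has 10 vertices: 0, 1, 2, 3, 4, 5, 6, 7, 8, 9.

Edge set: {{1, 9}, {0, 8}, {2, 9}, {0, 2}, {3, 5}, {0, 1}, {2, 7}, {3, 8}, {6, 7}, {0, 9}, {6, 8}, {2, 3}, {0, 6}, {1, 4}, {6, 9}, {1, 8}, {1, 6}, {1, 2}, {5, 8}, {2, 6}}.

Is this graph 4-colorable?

No

0, 1, 2, 6, 9 form a clique, so at least 5 colors are needed.
So 4 colors are not enough.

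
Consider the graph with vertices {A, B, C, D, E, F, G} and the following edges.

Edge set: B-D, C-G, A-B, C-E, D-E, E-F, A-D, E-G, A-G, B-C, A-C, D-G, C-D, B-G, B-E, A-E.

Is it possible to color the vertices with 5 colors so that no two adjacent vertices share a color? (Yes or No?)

A, B, C, D, E, G are pairwise adjacent (a clique of size 6), so at least 6 colors are needed.
So 5 colors are not enough.

No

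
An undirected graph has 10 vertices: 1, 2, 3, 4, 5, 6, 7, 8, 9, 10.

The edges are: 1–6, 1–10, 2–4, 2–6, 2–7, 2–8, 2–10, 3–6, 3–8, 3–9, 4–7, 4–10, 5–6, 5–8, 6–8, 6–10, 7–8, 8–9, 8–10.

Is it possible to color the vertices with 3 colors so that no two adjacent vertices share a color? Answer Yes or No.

2, 6, 8, 10 are mutually adjacent (a clique of size 4), so at least 4 colors are needed.
So 3 colors are not enough.

No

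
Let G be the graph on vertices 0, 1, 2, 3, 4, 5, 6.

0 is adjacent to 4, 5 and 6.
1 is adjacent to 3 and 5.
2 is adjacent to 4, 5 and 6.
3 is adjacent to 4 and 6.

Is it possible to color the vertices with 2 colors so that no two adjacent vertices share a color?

No

The cycle 3-6-2-5-1-3 has odd length 5, so it cannot be 2-colored; at least 3 colors are needed.
So 2 colors are not enough.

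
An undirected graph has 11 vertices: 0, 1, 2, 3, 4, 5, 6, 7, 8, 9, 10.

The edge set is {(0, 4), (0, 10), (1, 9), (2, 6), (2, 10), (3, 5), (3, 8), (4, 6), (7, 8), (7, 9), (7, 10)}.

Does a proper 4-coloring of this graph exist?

The chromatic number is 3. The cycle 6-2-10-0-4-6 has odd length 5, so it cannot be 2-colored; at least 3 colors are needed.
3 colors suffice: color red → {0, 1, 3, 6, 7}; color blue → {4, 5, 8, 9, 10}; color green → {2}.
Since 4 ≥ 3, a proper 4-coloring certainly exists.

Yes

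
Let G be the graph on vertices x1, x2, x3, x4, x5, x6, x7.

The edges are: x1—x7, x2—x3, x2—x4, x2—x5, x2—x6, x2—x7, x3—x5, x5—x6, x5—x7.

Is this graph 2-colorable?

No

x2, x5, x7 are mutually adjacent, so at least 3 colors are needed.
So 2 colors are not enough.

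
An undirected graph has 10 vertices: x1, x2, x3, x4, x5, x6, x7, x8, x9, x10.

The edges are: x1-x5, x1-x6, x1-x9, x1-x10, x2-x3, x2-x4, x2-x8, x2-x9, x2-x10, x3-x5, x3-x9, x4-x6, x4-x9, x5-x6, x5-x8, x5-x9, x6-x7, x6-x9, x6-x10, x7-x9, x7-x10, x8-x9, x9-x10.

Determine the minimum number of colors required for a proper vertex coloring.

x1, x6, x9, x10 are mutually adjacent (a clique of size 4), so at least 4 colors are needed.
4 colors suffice: color 1 → {x9}; color 2 → {x2, x6}; color 3 → {x4, x5, x10}; color 4 → {x1, x3, x7, x8}. Every edge joins two different colors.

4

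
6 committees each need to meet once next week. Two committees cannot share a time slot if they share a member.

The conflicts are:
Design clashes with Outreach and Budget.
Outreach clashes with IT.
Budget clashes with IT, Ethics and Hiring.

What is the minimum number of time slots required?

Budget and Hiring conflict, so at least 2 time slots are needed.
2 time slots suffice: time slot 1 → {Outreach, Budget}; time slot 2 → {Design, IT, Ethics, Hiring}. Each listed conflict is separated.

2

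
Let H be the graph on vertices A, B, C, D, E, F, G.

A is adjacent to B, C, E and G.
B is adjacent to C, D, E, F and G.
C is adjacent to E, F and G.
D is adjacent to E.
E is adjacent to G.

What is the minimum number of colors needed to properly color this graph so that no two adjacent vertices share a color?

5

A, B, C, E, G are pairwise adjacent (a clique of size 5), so at least 5 colors are needed.
A valid assignment using 5 colors: A=yellow, B=red, C=green, D=green, E=blue, F=blue, G=purple. No two adjacent vertices share a color.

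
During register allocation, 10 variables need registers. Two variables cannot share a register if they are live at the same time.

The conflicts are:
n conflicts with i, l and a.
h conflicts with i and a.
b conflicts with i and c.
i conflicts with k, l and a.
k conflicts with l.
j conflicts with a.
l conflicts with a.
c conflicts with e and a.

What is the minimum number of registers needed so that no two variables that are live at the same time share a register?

n, i, l, a all conflict with each other, so at least 4 registers are needed.
4 registers suffice: register 1 → {b, k, e, a}; register 2 → {i, j, c}; register 3 → {h, l}; register 4 → {n}. No two conflicting variables share a register.

4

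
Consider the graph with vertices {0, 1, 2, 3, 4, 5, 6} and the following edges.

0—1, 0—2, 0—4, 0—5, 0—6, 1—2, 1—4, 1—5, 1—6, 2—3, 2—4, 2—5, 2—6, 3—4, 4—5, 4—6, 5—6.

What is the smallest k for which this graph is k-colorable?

6

0, 1, 2, 4, 5, 6 are pairwise adjacent (a clique of size 6), so at least 6 colors are needed.
One proper 6-coloring: 0=purple, 1=orange, 2=red, 3=green, 4=blue, 5=yellow, 6=green. Every edge joins two different colors.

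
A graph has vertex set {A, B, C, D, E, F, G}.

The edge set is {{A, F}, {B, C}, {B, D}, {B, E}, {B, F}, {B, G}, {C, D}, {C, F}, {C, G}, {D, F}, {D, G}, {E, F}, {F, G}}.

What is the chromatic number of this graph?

B, C, D, F, G are mutually adjacent (a clique of size 5), so at least 5 colors are needed.
A valid assignment using 5 colors: A=2, B=2, C=5, D=4, E=3, F=1, G=3. No two adjacent vertices share a color.

5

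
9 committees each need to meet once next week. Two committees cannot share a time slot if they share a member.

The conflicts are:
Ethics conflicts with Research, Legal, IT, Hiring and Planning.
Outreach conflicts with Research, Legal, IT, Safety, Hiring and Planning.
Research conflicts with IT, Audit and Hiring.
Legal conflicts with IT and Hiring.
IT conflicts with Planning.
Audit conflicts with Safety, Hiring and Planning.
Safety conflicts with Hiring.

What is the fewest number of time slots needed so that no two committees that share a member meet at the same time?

Ethics, Research, Hiring pairwise conflict, so at least 3 time slots are needed.
Using 3 time slots: Ethics=1, Outreach=1, Research=3, Legal=3, IT=2, Audit=1, Safety=3, Hiring=2, Planning=3. Each listed conflict is separated.

3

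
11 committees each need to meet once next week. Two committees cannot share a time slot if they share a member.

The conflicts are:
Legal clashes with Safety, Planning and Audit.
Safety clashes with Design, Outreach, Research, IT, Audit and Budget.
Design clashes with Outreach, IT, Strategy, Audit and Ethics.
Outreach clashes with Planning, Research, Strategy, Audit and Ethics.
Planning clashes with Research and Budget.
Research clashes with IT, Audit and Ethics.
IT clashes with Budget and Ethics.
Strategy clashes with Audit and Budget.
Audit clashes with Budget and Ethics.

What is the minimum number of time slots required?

4

Safety, Design, Outreach, Audit all conflict with each other, so at least 4 time slots are needed.
Using 4 time slots: Legal=2, Safety=3, Design=4, Outreach=2, Planning=1, Research=4, IT=1, Strategy=3, Audit=1, Budget=2, Ethics=3. Every pair that conflicts lands in different time slots.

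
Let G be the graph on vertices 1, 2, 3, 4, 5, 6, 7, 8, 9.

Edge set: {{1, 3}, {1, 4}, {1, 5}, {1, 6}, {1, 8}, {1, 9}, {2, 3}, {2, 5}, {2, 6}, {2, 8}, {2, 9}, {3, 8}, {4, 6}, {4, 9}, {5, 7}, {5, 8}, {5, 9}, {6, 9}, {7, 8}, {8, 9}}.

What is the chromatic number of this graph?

4

1, 4, 6, 9 are mutually adjacent (a clique of size 4), so at least 4 colors are needed.
4 colors suffice: 1=a, 2=a, 3=c, 4=d, 5=d, 6=b, 7=a, 8=b, 9=c. No two adjacent vertices share a color.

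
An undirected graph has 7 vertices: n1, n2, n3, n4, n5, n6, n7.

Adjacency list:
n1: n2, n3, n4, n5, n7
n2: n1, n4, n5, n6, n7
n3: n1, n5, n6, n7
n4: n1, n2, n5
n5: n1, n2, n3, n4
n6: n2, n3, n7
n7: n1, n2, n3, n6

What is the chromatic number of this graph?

4

n1, n2, n4, n5 form a clique, so at least 4 colors are needed.
A valid assignment using 4 colors: n1=1, n2=2, n3=2, n4=4, n5=3, n6=1, n7=3. No two adjacent vertices share a color.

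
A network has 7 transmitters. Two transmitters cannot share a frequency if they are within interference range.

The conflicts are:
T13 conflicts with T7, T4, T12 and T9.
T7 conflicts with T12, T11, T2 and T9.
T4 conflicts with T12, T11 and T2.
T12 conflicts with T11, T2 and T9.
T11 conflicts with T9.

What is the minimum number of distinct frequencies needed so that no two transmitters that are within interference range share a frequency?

4

T13, T7, T12, T9 pairwise conflict, so at least 4 frequencies are needed.
4 frequencies suffice: frequency 1 → {T12}; frequency 2 → {T7, T4}; frequency 3 → {T13, T11, T2}; frequency 4 → {T9}. No two conflicting transmitters share a frequency.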